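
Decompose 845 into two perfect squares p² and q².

We need to find integers p, q > 0 such that p² + q² = 845.
Trying p = 2: q² = 845 - 2² = 845 - 4 = 841
q = 29
Check: 2² + 29² = 4 + 841 = 845 ✓

845 = 2² + 29²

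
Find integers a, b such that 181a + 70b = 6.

Step 1: Check solvability.
gcd(181, 70) = 1
Since 1 divides 6, solutions exist.

Step 2: Apply extended Euclidean algorithm to find gcd.
We find integers such that 181*x0 + 70*y0 = 1

Step 3: Scale the particular solution.
Multiply by 6/1 = 6:
a = -174, b = 450

Step 4: Verify.
181*(-174) + 70*(450) = 6 = 6 ✓

a = -174, b = 450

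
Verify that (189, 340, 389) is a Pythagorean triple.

Compute a² + b² = 189² + 340² = 35721 + 115600 = 151321
Compute c² = 389² = 151321
Since 151321 = 151321, confirmed.

Yes, it is a Pythagorean triple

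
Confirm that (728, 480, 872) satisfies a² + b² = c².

Compute a² + b² = 728² + 480² = 529984 + 230400 = 760384
Compute c² = 872² = 760384
Since 760384 = 760384, confirmed.

Yes, it is a Pythagorean triple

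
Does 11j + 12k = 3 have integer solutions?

Step 1: Compute gcd(11, 12).
gcd(11, 12) = 1

Step 2: Check divisibility.
Does 1 divide 3? 3 = 1 x 3, so yes.

By the theorem on linear Diophantine equations, 11j + 12k = 3 has integer solutions if and only if gcd(11, 12) divides 3. Since 1 | 3, solutions exist.

Yes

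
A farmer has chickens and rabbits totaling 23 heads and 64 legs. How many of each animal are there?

Let c = chickens, r = rabbits.
Heads: c + r = 23
Legs: 2c + 4r = 64
From the first equation, c = 23 - r. Substitute:
2(23 - r) + 4r = 64
46 + 2r = 64
r = (64 - 46)/2 = 9
c = 23 - 9 = 14

Chickens: 14, Rabbits: 9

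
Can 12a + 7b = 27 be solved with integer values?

Step 1: Compute gcd(12, 7).
gcd(12, 7) = 1

Step 2: Check divisibility.
Does 1 divide 27? 27 = 1 x 27, so yes.

By the theorem on linear Diophantine equations, 12a + 7b = 27 has integer solutions if and only if gcd(12, 7) divides 27. Since 1 | 27, solutions exist.

Yes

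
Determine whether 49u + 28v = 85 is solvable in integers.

Step 1: Compute gcd(49, 28).
gcd(49, 28) = 7

Step 2: Check divisibility.
Does 7 divide 85? 85 = 7 x 12 + 1, so no.

By the theorem on linear Diophantine equations, 49u + 28v = 85 has integer solutions if and only if gcd(49, 28) divides 85. Since 7 does not divide 85, no solutions exist.

No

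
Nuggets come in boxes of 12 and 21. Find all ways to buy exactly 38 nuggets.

We need non-negative integers (x, y) with 12x + 21y = 38.
For each x in 0..3, check if 38 - 12x is a non-negative multiple of 21.
No x yields an integer y ≥ 0.

No solution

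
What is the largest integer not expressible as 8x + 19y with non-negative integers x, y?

For two coprime denominations a and b, the Frobenius number (largest value not representable as a non-negative combination) is ab - a - b.
Here gcd(8, 19) = 1, so they are coprime.
F(8, 19) = 8·19 - 8 - 19 = 152 - 27 = 125

125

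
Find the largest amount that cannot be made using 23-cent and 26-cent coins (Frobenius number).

For two coprime denominations a and b, the Frobenius number (largest value not representable as a non-negative combination) is ab - a - b.
Here gcd(23, 26) = 1, so they are coprime.
F(23, 26) = 23·26 - 23 - 26 = 598 - 49 = 549

549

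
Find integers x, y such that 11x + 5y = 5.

Step 1: Check solvability.
gcd(11, 5) = 1
Since 1 divides 5, solutions exist.

Step 2: Apply extended Euclidean algorithm to find gcd.
We find integers such that 11*x0 + 5*y0 = 1

Step 3: Scale the particular solution.
Multiply by 5/1 = 5:
x = 5, y = -10

Step 4: Verify.
11*(5) + 5*(-10) = 5 = 5 ✓

x = 5, y = -10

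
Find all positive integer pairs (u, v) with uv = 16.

The positive divisors of 16 are: 1, 2, 4, 8, 16.
Each divisor d gives the pair (d, 16/d):
(1, 16), (2, 8), (4, 4), (8, 2), (16, 1)

(1, 16), (2, 8), (4, 4), (8, 2), (16, 1)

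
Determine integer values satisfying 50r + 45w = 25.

Step 1: Check solvability.
gcd(50, 45) = 5
Since 5 divides 25, solutions exist.

Step 2: Apply extended Euclidean algorithm to find gcd.
We find integers such that 50*x0 + 45*y0 = 5

Step 3: Scale the particular solution.
Multiply by 25/5 = 5:
r = 5, w = -5

Step 4: Verify.
50*(5) + 45*(-5) = 25 = 25 ✓

r = 5, w = -5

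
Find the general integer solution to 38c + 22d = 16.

Step 1: Compute gcd(38, 22) = 2.
Since 2 divides 16, solutions exist.

Step 2: Find a particular solution using extended Euclidean algorithm.
We get c₀ = -32, d₀ = 56.
Check: 38*-32 + 22*56 = 16 = 16 ✓

Step 3: Write the general solution.
c = -32 + (22/2)t = -32 + 11t
d = 56 - (38/2)t = 56 - 19t
for any integer t.

c = -32 + 11t, d = 56 - 19t for integer t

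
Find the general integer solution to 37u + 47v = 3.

Step 1: Compute gcd(37, 47) = 1.
Since 1 divides 3, solutions exist.

Step 2: Find a particular solution using extended Euclidean algorithm.
We get u₀ = 42, v₀ = -33.
Check: 37*42 + 47*-33 = 3 = 3 ✓

Step 3: Write the general solution.
u = 42 + (47/1)t = 42 + 47t
v = -33 - (37/1)t = -33 - 37t
for any integer t.

u = 42 + 47t, v = -33 - 37t for integer t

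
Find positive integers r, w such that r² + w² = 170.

Search for r with 170 - r² a perfect square.
r = 1: 170 - 1² = 170 - 1 = 169 = 13² ✓
So r = 1, w = 13.

r = 1, w = 13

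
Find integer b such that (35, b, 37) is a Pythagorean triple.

b² = c² - a² = 37² - 35² = 1369 - 1225 = 144
b = sqrt(144) = 12

12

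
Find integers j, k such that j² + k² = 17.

We need to find integers j, k > 0 such that j² + k² = 17.
Trying j = 1: k² = 17 - 1² = 17 - 1 = 16
k = 4
Check: 1² + 4² = 1 + 16 = 17 ✓

17 = 1² + 4²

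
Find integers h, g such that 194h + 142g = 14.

Step 1: Check solvability.
gcd(194, 142) = 2
Since 2 divides 14, solutions exist.

Step 2: Apply extended Euclidean algorithm to find gcd.
We find integers such that 194*x0 + 142*y0 = 2

Step 3: Scale the particular solution.
Multiply by 14/2 = 7:
h = -210, g = 287

Step 4: Verify.
194*(-210) + 142*(287) = 14 = 14 ✓

h = -210, g = 287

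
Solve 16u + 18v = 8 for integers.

Step 1: Check solvability.
gcd(16, 18) = 2
Since 2 divides 8, solutions exist.

Step 2: Apply extended Euclidean algorithm to find gcd.
We find integers such that 16*x0 + 18*y0 = 2

Step 3: Scale the particular solution.
Multiply by 8/2 = 4:
u = -4, v = 4

Step 4: Verify.
16*(-4) + 18*(4) = 8 = 8 ✓

u = -4, v = 4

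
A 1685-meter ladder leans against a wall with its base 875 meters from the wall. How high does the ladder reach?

The ladder, wall, and ground form a right triangle with hypotenuse 1685 and one leg 875.
By the Pythagorean theorem: h² = 1685² - 875² = 2839225 - 765625 = 2073600
h = √2073600 = 1440 meters

1440 meters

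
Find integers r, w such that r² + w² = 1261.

We need to find integers r, w > 0 such that r² + w² = 1261.
Trying r = 6: w² = 1261 - 6² = 1261 - 36 = 1225
w = 35
Check: 6² + 35² = 36 + 1225 = 1261 ✓

1261 = 6² + 35²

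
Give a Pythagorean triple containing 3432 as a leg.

We need the other leg and hypotenuse such that 3432² + x² = c².
Take x = 1890, c = 3918: 3432² + 1890² = 11778624 + 3572100 = 15350724 = 3918² ✓
Triple: (1890, 3432, 3918)

(1890, 3432, 3918)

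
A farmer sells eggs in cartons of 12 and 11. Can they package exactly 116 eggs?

We need non-negative a, b with 12a + 11b = 116.
gcd(12, 11) = 1 divides 116.
Try a = 6: 11b = 116 - 72 = 44, so b = 4.
One way: 6 cartons of 12 and 4 cartons of 11.

Yes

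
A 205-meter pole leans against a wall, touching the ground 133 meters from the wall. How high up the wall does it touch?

The ladder, wall, and ground form a right triangle with hypotenuse 205 and one leg 133.
By the Pythagorean theorem: h² = 205² - 133² = 42025 - 17689 = 24336
h = √24336 = 156 meters

156 meters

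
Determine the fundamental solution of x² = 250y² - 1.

We need x² = 250y² - 1. Try successive y:
y = 1: x² = 250·1² - 1 = 249, not a perfect square
y = 2: x² = 250·2² - 1 = 999, not a perfect square
y = 3: x² = 250·3² - 1 = 2249, not a perfect square
...
y = 281: x² = 250·281² - 1 = 19740249 = 4443² ✓
Check: 4443² - 250·281² = 19740249 - 19740250 = -1 ✓

x = 4443, y = 281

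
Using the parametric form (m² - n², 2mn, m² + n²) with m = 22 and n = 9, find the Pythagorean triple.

a = m² - n² = 22² - 9² = 484 - 81 = 403
b = 2mn = 2·22·9 = 396
c = m² + n² = 484 + 81 = 565
Verify: 403² + 396² = 162409 + 156816 = 319225 = 565² ✓

(403, 396, 565)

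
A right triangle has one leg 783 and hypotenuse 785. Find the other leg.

b² = c² - a² = 616225 - 613089 = 3136
b = 56

56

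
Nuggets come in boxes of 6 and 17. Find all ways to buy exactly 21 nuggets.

We need non-negative integers (x, y) with 6x + 17y = 21.
For each x in 0..3, check if 21 - 6x is a non-negative multiple of 17.
No x yields an integer y ≥ 0.

No solution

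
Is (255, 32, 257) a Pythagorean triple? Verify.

Compute a² + b² = 255² + 32² = 65025 + 1024 = 66049
Compute c² = 257² = 66049
Since 66049 = 66049, confirmed.

Yes, it is a Pythagorean triple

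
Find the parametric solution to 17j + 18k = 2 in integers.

Step 1: Compute gcd(17, 18) = 1.
Since 1 divides 2, solutions exist.

Step 2: Find a particular solution using extended Euclidean algorithm.
We get j₀ = -2, k₀ = 2.
Check: 17*-2 + 18*2 = 2 = 2 ✓

Step 3: Write the general solution.
j = -2 + (18/1)t = -2 + 18t
k = 2 - (17/1)t = 2 - 17t
for any integer t.

j = -2 + 18t, k = 2 - 17t for integer t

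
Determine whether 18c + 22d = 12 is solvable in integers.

Step 1: Compute gcd(18, 22).
gcd(18, 22) = 2

Step 2: Check divisibility.
Does 2 divide 12? 12 = 2 x 6, so yes.

By the theorem on linear Diophantine equations, 18c + 22d = 12 has integer solutions if and only if gcd(18, 22) divides 12. Since 2 | 12, solutions exist.

Yes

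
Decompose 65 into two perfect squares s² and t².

We need to find integers s, t > 0 such that s² + t² = 65.
Trying s = 1: t² = 65 - 1² = 65 - 1 = 64
t = 8
Check: 1² + 8² = 1 + 64 = 65 ✓

65 = 1² + 8²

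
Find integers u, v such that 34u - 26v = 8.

Step 1: Check solvability.
gcd(34, 26) = 2
Since 2 divides 8, solutions exist.

Step 2: Apply extended Euclidean algorithm to find gcd.
We find integers such that 34*x0 + 26*y0 = 2

Step 3: Scale the particular solution.
Multiply by 8/2 = 4:
u = -12, v = -16

Step 4: Verify.
34*(-12) - 26*(-16) = 8 = 8 ✓

u = -12, v = -16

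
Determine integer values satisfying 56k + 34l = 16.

Step 1: Check solvability.
gcd(56, 34) = 2
Since 2 divides 16, solutions exist.

Step 2: Apply extended Euclidean algorithm to find gcd.
We find integers such that 56*x0 + 34*y0 = 2

Step 3: Scale the particular solution.
Multiply by 16/2 = 8:
k = -24, l = 40

Step 4: Verify.
56*(-24) + 34*(40) = 16 = 16 ✓

k = -24, l = 40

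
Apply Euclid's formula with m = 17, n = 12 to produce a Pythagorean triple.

a = m² - n² = 17² - 12² = 289 - 144 = 145
b = 2mn = 2·17·12 = 408
c = m² + n² = 289 + 144 = 433
Verify: 145² + 408² = 21025 + 166464 = 187489 = 433² ✓

(145, 408, 433)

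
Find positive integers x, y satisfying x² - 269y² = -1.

We need x² = 269y² - 1. Try successive y:
y = 1: x² = 269·1² - 1 = 268, not a perfect square
y = 2: x² = 269·2² - 1 = 1075, not a perfect square
y = 3: x² = 269·3² - 1 = 2420, not a perfect square
...
y = 5: x² = 269·5² - 1 = 6724 = 82² ✓
Check: 82² - 269·5² = 6724 - 6725 = -1 ✓

x = 82, y = 5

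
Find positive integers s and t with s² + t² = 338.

We need to find integers s, t > 0 such that s² + t² = 338.
Trying s = 7: t² = 338 - 7² = 338 - 49 = 289
t = 17
Check: 7² + 17² = 49 + 289 = 338 ✓

338 = 7² + 17²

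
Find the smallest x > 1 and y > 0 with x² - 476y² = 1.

We seek the smallest positive integers (x, y) with x² - 476y² = 1, i.e., x² = 476y² + 1.
Try successive y values:
y = 1: x² = 476·1² + 1 = 477, not a perfect square
y = 2: x² = 476·2² + 1 = 1905, not a perfect square
y = 3: x² = 476·3² + 1 = 4285, not a perfect square
... continuing the search (or via continued fractions) ...
y = 1320: x² = 476·1320² + 1 = 829382401, x = 28799 ✓

Verify: 28799² - 476·1320² = 829382401 - 829382400 = 1 ✓

x = 28799, y = 1320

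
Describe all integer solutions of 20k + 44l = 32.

Step 1: Compute gcd(20, 44) = 4.
Since 4 divides 32, solutions exist.

Step 2: Find a particular solution using extended Euclidean algorithm.
We get k₀ = -16, l₀ = 8.
Check: 20*-16 + 44*8 = 32 = 32 ✓

Step 3: Write the general solution.
k = -16 + (44/4)t = -16 + 11t
l = 8 - (20/4)t = 8 - 5t
for any integer t.

k = -16 + 11t, l = 8 - 5t for integer t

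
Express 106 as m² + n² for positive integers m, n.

We need to find integers m, n > 0 such that m² + n² = 106.
Trying m = 5: n² = 106 - 5² = 106 - 25 = 81
n = 9
Check: 5² + 9² = 25 + 81 = 106 ✓

106 = 5² + 9²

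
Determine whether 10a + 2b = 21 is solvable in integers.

Step 1: Compute gcd(10, 2).
gcd(10, 2) = 2

Step 2: Check divisibility.
Does 2 divide 21? 21 = 2 x 10 + 1, so no.

By the theorem on linear Diophantine equations, 10a + 2b = 21 has integer solutions if and only if gcd(10, 2) divides 21. Since 2 does not divide 21, no solutions exist.

No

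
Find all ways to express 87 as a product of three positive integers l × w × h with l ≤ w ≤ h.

Iterate l from 1 to ⌊87^(1/3)⌋. For each l dividing 87, iterate w ≥ l with w dividing 87/l, and set h = 87/(l·w).
Triples found (2): (1×1×87), (1×3×29)

(1×1×87), (1×3×29)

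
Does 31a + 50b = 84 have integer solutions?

Step 1: Compute gcd(31, 50).
gcd(31, 50) = 1

Step 2: Check divisibility.
Does 1 divide 84? 84 = 1 x 84, so yes.

By the theorem on linear Diophantine equations, 31a + 50b = 84 has integer solutions if and only if gcd(31, 50) divides 84. Since 1 | 84, solutions exist.

Yes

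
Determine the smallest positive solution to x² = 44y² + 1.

We seek the smallest positive integers (x, y) with x² - 44y² = 1, i.e., x² = 44y² + 1.
Try successive y values:
y = 1: x² = 44·1² + 1 = 45, not a perfect square
y = 2: x² = 44·2² + 1 = 177, not a perfect square
y = 3: x² = 44·3² + 1 = 397, not a perfect square
... continuing the search (or via continued fractions) ...
y = 30: x² = 44·30² + 1 = 39601, x = 199 ✓

Verify: 199² - 44·30² = 39601 - 39600 = 1 ✓

x = 199, y = 30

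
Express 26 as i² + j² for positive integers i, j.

We need to find integers i, j > 0 such that i² + j² = 26.
Trying i = 1: j² = 26 - 1² = 26 - 1 = 25
j = 5
Check: 1² + 5² = 1 + 25 = 26 ✓

26 = 1² + 5²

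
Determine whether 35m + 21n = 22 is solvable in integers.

Step 1: Compute gcd(35, 21).
gcd(35, 21) = 7

Step 2: Check divisibility.
Does 7 divide 22? 22 = 7 x 3 + 1, so no.

By the theorem on linear Diophantine equations, 35m + 21n = 22 has integer solutions if and only if gcd(35, 21) divides 22. Since 7 does not divide 22, no solutions exist.

No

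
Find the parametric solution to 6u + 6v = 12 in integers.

Step 1: Compute gcd(6, 6) = 6.
Since 6 divides 12, solutions exist.

Step 2: Find a particular solution using extended Euclidean algorithm.
We get u₀ = 0, v₀ = 2.
Check: 6*0 + 6*2 = 12 = 12 ✓

Step 3: Write the general solution.
u = 0 + (6/6)t = 0 + 1t
v = 2 - (6/6)t = 2 - 1t
for any integer t.

u = 0 + 1t, v = 2 - 1t for integer t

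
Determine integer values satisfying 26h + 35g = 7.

Step 1: Check solvability.
gcd(26, 35) = 1
Since 1 divides 7, solutions exist.

Step 2: Apply extended Euclidean algorithm to find gcd.
We find integers such that 26*x0 + 35*y0 = 1

Step 3: Scale the particular solution.
Multiply by 7/1 = 7:
h = -28, g = 21

Step 4: Verify.
26*(-28) + 35*(21) = 7 = 7 ✓

h = -28, g = 21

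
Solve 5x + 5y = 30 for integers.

Step 1: Check solvability.
gcd(5, 5) = 5
Since 5 divides 30, solutions exist.

Step 2: Apply extended Euclidean algorithm to find gcd.
We find integers such that 5*x0 + 5*y0 = 5

Step 3: Scale the particular solution.
Multiply by 30/5 = 6:
x = 0, y = 6

Step 4: Verify.
5*(0) + 5*(6) = 30 = 30 ✓

x = 0, y = 6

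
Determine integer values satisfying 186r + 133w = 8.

Step 1: Check solvability.
gcd(186, 133) = 1
Since 1 divides 8, solutions exist.

Step 2: Apply extended Euclidean algorithm to find gcd.
We find integers such that 186*x0 + 133*y0 = 1

Step 3: Scale the particular solution.
Multiply by 8/1 = 8:
r = -40, w = 56

Step 4: Verify.
186*(-40) + 133*(56) = 8 = 8 ✓

r = -40, w = 56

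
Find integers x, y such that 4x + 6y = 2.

Step 1: Check solvability.
gcd(4, 6) = 2
Since 2 divides 2, solutions exist.

Step 2: Apply extended Euclidean algorithm to find gcd.
We find integers such that 4*x0 + 6*y0 = 2

Step 3: Scale the particular solution.
Multiply by 2/2 = 1:
x = -1, y = 1

Step 4: Verify.
4*(-1) + 6*(1) = 2 = 2 ✓

x = -1, y = 1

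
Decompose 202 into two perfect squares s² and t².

We need to find integers s, t > 0 such that s² + t² = 202.
Trying s = 9: t² = 202 - 9² = 202 - 81 = 121
t = 11
Check: 9² + 11² = 81 + 121 = 202 ✓

202 = 9² + 11²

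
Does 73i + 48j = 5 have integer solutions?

Step 1: Compute gcd(73, 48).
gcd(73, 48) = 1

Step 2: Check divisibility.
Does 1 divide 5? 5 = 1 x 5, so yes.

By the theorem on linear Diophantine equations, 73i + 48j = 5 has integer solutions if and only if gcd(73, 48) divides 5. Since 1 | 5, solutions exist.

Yes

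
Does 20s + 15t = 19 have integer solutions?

Step 1: Compute gcd(20, 15).
gcd(20, 15) = 5

Step 2: Check divisibility.
Does 5 divide 19? 19 = 5 x 3 + 4, so no.

By the theorem on linear Diophantine equations, 20s + 15t = 19 has integer solutions if and only if gcd(20, 15) divides 19. Since 5 does not divide 19, no solutions exist.

No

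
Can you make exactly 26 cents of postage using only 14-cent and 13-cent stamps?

We need non-negative x, y with 14x + 13y = 26.
gcd(14, 13) = 1 divides 26, so integer solutions exist.
Search for a non-negative one: x = 0 gives 13y = 26 - 0 = 26, so y = 2.
Check: 14·0 + 13·2 = 26 ✓

Yes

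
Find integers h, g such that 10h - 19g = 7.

Step 1: Check solvability.
gcd(10, 19) = 1
Since 1 divides 7, solutions exist.

Step 2: Apply extended Euclidean algorithm to find gcd.
We find integers such that 10*x0 + 19*y0 = 1

Step 3: Scale the particular solution.
Multiply by 7/1 = 7:
h = 14, g = 7

Step 4: Verify.
10*(14) - 19*(7) = 7 = 7 ✓

h = 14, g = 7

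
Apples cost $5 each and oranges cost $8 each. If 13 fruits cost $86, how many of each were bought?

Let a = apples, o = oranges.
a + o = 13
5a + 8o = 86
Substitute o = 13 - a:
5a + 8(13 - a) = 86
(5 - 8)a = 86 - 104
-3a = -18
a = 6, o = 13 - 6 = 7

Apples: 6, Oranges: 7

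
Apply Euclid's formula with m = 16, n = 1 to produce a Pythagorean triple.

a = m² - n² = 16² - 1² = 256 - 1 = 255
b = 2mn = 2·16·1 = 32
c = m² + n² = 256 + 1 = 257
Verify: 255² + 32² = 65025 + 1024 = 66049 = 257² ✓

(255, 32, 257)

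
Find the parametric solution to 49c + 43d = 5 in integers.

Step 1: Compute gcd(49, 43) = 1.
Since 1 divides 5, solutions exist.

Step 2: Find a particular solution using extended Euclidean algorithm.
We get c₀ = -35, d₀ = 40.
Check: 49*-35 + 43*40 = 5 = 5 ✓

Step 3: Write the general solution.
c = -35 + (43/1)t = -35 + 43t
d = 40 - (49/1)t = 40 - 49t
for any integer t.

c = -35 + 43t, d = 40 - 49t for integer t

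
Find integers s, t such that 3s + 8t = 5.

Step 1: Check solvability.
gcd(3, 8) = 1
Since 1 divides 5, solutions exist.

Step 2: Apply extended Euclidean algorithm to find gcd.
We find integers such that 3*x0 + 8*y0 = 1

Step 3: Scale the particular solution.
Multiply by 5/1 = 5:
s = 15, t = -5

Step 4: Verify.
3*(15) + 8*(-5) = 5 = 5 ✓

s = 15, t = -5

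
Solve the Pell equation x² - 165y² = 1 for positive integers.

We seek the smallest positive integers (x, y) with x² - 165y² = 1, i.e., x² = 165y² + 1.
Try successive y values:
y = 1: x² = 165·1² + 1 = 166, not a perfect square
y = 2: x² = 165·2² + 1 = 661, not a perfect square
y = 3: x² = 165·3² + 1 = 1486, not a perfect square
... continuing the search (or via continued fractions) ...
y = 84: x² = 165·84² + 1 = 1164241, x = 1079 ✓

Verify: 1079² - 165·84² = 1164241 - 1164240 = 1 ✓

x = 1079, y = 84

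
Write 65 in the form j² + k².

We need to find integers j, k > 0 such that j² + k² = 65.
Trying j = 1: k² = 65 - 1² = 65 - 1 = 64
k = 8
Check: 1² + 8² = 1 + 64 = 65 ✓

65 = 1² + 8²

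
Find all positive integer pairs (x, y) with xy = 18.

The positive divisors of 18 are: 1, 2, 3, 6, 9, 18.
Each divisor d gives the pair (d, 18/d):
(1, 18), (2, 9), (3, 6), (6, 3), (9, 2), (18, 1)

(1, 18), (2, 9), (3, 6), (6, 3), (9, 2), (18, 1)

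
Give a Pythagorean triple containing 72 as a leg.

We need the other leg and hypotenuse such that 72² + x² = c².
Take x = 21, c = 75: 72² + 21² = 5184 + 441 = 5625 = 75² ✓
Triple: (21, 72, 75)

(21, 72, 75)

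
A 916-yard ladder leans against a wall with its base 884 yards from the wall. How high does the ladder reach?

The ladder, wall, and ground form a right triangle with hypotenuse 916 and one leg 884.
By the Pythagorean theorem: h² = 916² - 884² = 839056 - 781456 = 57600
h = √57600 = 240 yards

240 yards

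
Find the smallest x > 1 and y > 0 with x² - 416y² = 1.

We seek the smallest positive integers (x, y) with x² - 416y² = 1, i.e., x² = 416y² + 1.
Try successive y values:
y = 1: x² = 416·1² + 1 = 417, not a perfect square
y = 2: x² = 416·2² + 1 = 1665, not a perfect square
y = 3: x² = 416·3² + 1 = 3745, not a perfect square
... continuing the search (or via continued fractions) ...
y = 255: x² = 416·255² + 1 = 27050401, x = 5201 ✓

Verify: 5201² - 416·255² = 27050401 - 27050400 = 1 ✓

x = 5201, y = 255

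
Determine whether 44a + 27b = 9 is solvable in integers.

Step 1: Compute gcd(44, 27).
gcd(44, 27) = 1

Step 2: Check divisibility.
Does 1 divide 9? 9 = 1 x 9, so yes.

By the theorem on linear Diophantine equations, 44a + 27b = 9 has integer solutions if and only if gcd(44, 27) divides 9. Since 1 | 9, solutions exist.

Yes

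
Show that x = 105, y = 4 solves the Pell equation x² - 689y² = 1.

Compute x² = 105² = 11025
Compute 689y² = 689·4² = 689·16 = 11024
x² - 689y² = 11025 - 11024 = 1
Since this equals 1, (105, 4) is a solution.

Yes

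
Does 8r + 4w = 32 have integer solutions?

Step 1: Compute gcd(8, 4).
gcd(8, 4) = 4

Step 2: Check divisibility.
Does 4 divide 32? 32 = 4 x 8, so yes.

By the theorem on linear Diophantine equations, 8r + 4w = 32 has integer solutions if and only if gcd(8, 4) divides 32. Since 4 | 32, solutions exist.

Yes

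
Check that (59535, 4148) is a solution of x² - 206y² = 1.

Compute x² = 59535² = 3544416225
Compute 206y² = 206·4148² = 206·17205904 = 3544416224
x² - 206y² = 3544416225 - 3544416224 = 1
Since this equals 1, (59535, 4148) is a solution.

Yes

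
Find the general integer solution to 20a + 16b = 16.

Step 1: Compute gcd(20, 16) = 4.
Since 4 divides 16, solutions exist.

Step 2: Find a particular solution using extended Euclidean algorithm.
We get a₀ = 4, b₀ = -4.
Check: 20*4 + 16*-4 = 16 = 16 ✓

Step 3: Write the general solution.
a = 4 + (16/4)t = 4 + 4t
b = -4 - (20/4)t = -4 - 5t
for any integer t.

a = 4 + 4t, b = -4 - 5t for integer t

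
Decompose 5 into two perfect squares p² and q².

We need to find integers p, q > 0 such that p² + q² = 5.
Trying p = 1: q² = 5 - 1² = 5 - 1 = 4
q = 2
Check: 1² + 2² = 1 + 4 = 5 ✓

5 = 1² + 2²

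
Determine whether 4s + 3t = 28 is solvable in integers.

Step 1: Compute gcd(4, 3).
gcd(4, 3) = 1

Step 2: Check divisibility.
Does 1 divide 28? 28 = 1 x 28, so yes.

By the theorem on linear Diophantine equations, 4s + 3t = 28 has integer solutions if and only if gcd(4, 3) divides 28. Since 1 | 28, solutions exist.

Yes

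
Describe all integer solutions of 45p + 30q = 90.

Step 1: Compute gcd(45, 30) = 15.
Since 15 divides 90, solutions exist.

Step 2: Find a particular solution using extended Euclidean algorithm.
We get p₀ = 6, q₀ = -6.
Check: 45*6 + 30*-6 = 90 = 90 ✓

Step 3: Write the general solution.
p = 6 + (30/15)t = 6 + 2t
q = -6 - (45/15)t = -6 - 3t
for any integer t.

p = 6 + 2t, q = -6 - 3t for integer t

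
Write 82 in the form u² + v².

We need to find integers u, v > 0 such that u² + v² = 82.
Trying u = 1: v² = 82 - 1² = 82 - 1 = 81
v = 9
Check: 1² + 9² = 1 + 81 = 82 ✓

82 = 1² + 9²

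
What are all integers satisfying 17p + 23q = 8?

Step 1: Compute gcd(17, 23) = 1.
Since 1 divides 8, solutions exist.

Step 2: Find a particular solution using extended Euclidean algorithm.
We get p₀ = -32, q₀ = 24.
Check: 17*-32 + 23*24 = 8 = 8 ✓

Step 3: Write the general solution.
p = -32 + (23/1)t = -32 + 23t
q = 24 - (17/1)t = 24 - 17t
for any integer t.

p = -32 + 23t, q = 24 - 17t for integer t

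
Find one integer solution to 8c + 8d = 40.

Step 1: Check solvability.
gcd(8, 8) = 8
Since 8 divides 40, solutions exist.

Step 2: Apply extended Euclidean algorithm to find gcd.
We find integers such that 8*x0 + 8*y0 = 8

Step 3: Scale the particular solution.
Multiply by 40/8 = 5:
c = 0, d = 5

Step 4: Verify.
8*(0) + 8*(5) = 40 = 40 ✓

c = 0, d = 5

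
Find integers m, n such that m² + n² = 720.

We need to find integers m, n > 0 such that m² + n² = 720.
Trying m = 12: n² = 720 - 12² = 720 - 144 = 576
n = 24
Check: 12² + 24² = 144 + 576 = 720 ✓

720 = 12² + 24²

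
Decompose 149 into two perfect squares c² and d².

We need to find integers c, d > 0 such that c² + d² = 149.
Trying c = 7: d² = 149 - 7² = 149 - 49 = 100
d = 10
Check: 7² + 10² = 49 + 100 = 149 ✓

149 = 7² + 10²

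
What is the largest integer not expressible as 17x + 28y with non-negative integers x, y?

For two coprime denominations a and b, the Frobenius number (largest value not representable as a non-negative combination) is ab - a - b.
Here gcd(17, 28) = 1, so they are coprime.
F(17, 28) = 17·28 - 17 - 28 = 476 - 45 = 431

431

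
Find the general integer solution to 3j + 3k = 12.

Step 1: Compute gcd(3, 3) = 3.
Since 3 divides 12, solutions exist.

Step 2: Find a particular solution using extended Euclidean algorithm.
We get j₀ = 0, k₀ = 4.
Check: 3*0 + 3*4 = 12 = 12 ✓

Step 3: Write the general solution.
j = 0 + (3/3)t = 0 + 1t
k = 4 - (3/3)t = 4 - 1t
for any integer t.

j = 0 + 1t, k = 4 - 1t for integer t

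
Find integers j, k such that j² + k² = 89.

We need to find integers j, k > 0 such that j² + k² = 89.
Trying j = 5: k² = 89 - 5² = 89 - 25 = 64
k = 8
Check: 5² + 8² = 25 + 64 = 89 ✓

89 = 5² + 8²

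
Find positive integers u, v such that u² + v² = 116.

Search for u with 116 - u² a perfect square.
u = 4: 116 - 4² = 116 - 16 = 100 = 10² ✓
So u = 4, v = 10.

u = 4, v = 10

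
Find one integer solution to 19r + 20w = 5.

Step 1: Check solvability.
gcd(19, 20) = 1
Since 1 divides 5, solutions exist.

Step 2: Apply extended Euclidean algorithm to find gcd.
We find integers such that 19*x0 + 20*y0 = 1

Step 3: Scale the particular solution.
Multiply by 5/1 = 5:
r = -5, w = 5

Step 4: Verify.
19*(-5) + 20*(5) = 5 = 5 ✓

r = -5, w = 5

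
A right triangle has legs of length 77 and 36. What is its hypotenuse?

c² = a² + b² = 77² + 36² = 5929 + 1296 = 7225
c = 85

85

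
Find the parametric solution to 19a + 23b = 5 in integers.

Step 1: Compute gcd(19, 23) = 1.
Since 1 divides 5, solutions exist.

Step 2: Find a particular solution using extended Euclidean algorithm.
We get a₀ = -30, b₀ = 25.
Check: 19*-30 + 23*25 = 5 = 5 ✓

Step 3: Write the general solution.
a = -30 + (23/1)t = -30 + 23t
b = 25 - (19/1)t = 25 - 19t
for any integer t.

a = -30 + 23t, b = 25 - 19t for integer t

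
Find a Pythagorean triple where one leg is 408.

We need the other leg and hypotenuse such that 408² + x² = c².
Take x = 145, c = 433: 408² + 145² = 166464 + 21025 = 187489 = 433² ✓
Triple: (145, 408, 433)

(145, 408, 433)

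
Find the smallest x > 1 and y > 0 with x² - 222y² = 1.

We seek the smallest positive integers (x, y) with x² - 222y² = 1, i.e., x² = 222y² + 1.
Try successive y values:
y = 1: x² = 222·1² + 1 = 223, not a perfect square
y = 2: x² = 222·2² + 1 = 889, not a perfect square
y = 3: x² = 222·3² + 1 = 1999, not a perfect square
... continuing the search (or via continued fractions) ...
y = 10: x² = 222·10² + 1 = 22201, x = 149 ✓

Verify: 149² - 222·10² = 22201 - 22200 = 1 ✓

x = 149, y = 10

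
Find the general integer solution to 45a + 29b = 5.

Step 1: Compute gcd(45, 29) = 1.
Since 1 divides 5, solutions exist.

Step 2: Find a particular solution using extended Euclidean algorithm.
We get a₀ = -45, b₀ = 70.
Check: 45*-45 + 29*70 = 5 = 5 ✓

Step 3: Write the general solution.
a = -45 + (29/1)t = -45 + 29t
b = 70 - (45/1)t = 70 - 45t
for any integer t.

a = -45 + 29t, b = 70 - 45t for integer t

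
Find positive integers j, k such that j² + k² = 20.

Search for j with 20 - j² a perfect square.
j = 2: 20 - 2² = 20 - 4 = 16 = 4² ✓
So j = 2, k = 4.

j = 2, k = 4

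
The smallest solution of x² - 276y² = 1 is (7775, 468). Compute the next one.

Solutions to x² - Dy² = 1 are generated by powers of (x₀ + y₀√D).
The next solution satisfies x₁ + y₁√276 = (x₀ + y₀√276)², giving:
x₁ = x₀² + 276y₀² = 7775² + 276·468² = 60450625 + 60450624 = 120901249
y₁ = 2x₀y₀ = 2·7775·468 = 7277400

Verify: 120901249² - 276·7277400² = 14617112009760001 - 14617112009760000 = 1 ✓

x = 120901249, y = 7277400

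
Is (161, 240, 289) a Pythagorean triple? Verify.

Compute a² + b² = 161² + 240² = 25921 + 57600 = 83521
Compute c² = 289² = 83521
Since 83521 = 83521, confirmed.

Yes, it is a Pythagorean triple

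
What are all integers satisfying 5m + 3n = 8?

Step 1: Compute gcd(5, 3) = 1.
Since 1 divides 8, solutions exist.

Step 2: Find a particular solution using extended Euclidean algorithm.
We get m₀ = -8, n₀ = 16.
Check: 5*-8 + 3*16 = 8 = 8 ✓

Step 3: Write the general solution.
m = -8 + (3/1)t = -8 + 3t
n = 16 - (5/1)t = 16 - 5t
for any integer t.

m = -8 + 3t, n = 16 - 5t for integer t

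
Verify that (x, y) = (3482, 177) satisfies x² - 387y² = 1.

Compute x² = 3482² = 12124324
Compute 387y² = 387·177² = 387·31329 = 12124323
x² - 387y² = 12124324 - 12124323 = 1
Since this equals 1, (3482, 177) is a solution.

Yes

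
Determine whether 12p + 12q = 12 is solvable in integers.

Step 1: Compute gcd(12, 12).
gcd(12, 12) = 12

Step 2: Check divisibility.
Does 12 divide 12? 12 = 12 x 1, so yes.

By the theorem on linear Diophantine equations, 12p + 12q = 12 has integer solutions if and only if gcd(12, 12) divides 12. Since 12 | 12, solutions exist.

Yes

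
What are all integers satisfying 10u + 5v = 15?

Step 1: Compute gcd(10, 5) = 5.
Since 5 divides 15, solutions exist.

Step 2: Find a particular solution using extended Euclidean algorithm.
We get u₀ = 0, v₀ = 3.
Check: 10*0 + 5*3 = 15 = 15 ✓

Step 3: Write the general solution.
u = 0 + (5/5)t = 0 + 1t
v = 3 - (10/5)t = 3 - 2t
for any integer t.

u = 0 + 1t, v = 3 - 2t for integer t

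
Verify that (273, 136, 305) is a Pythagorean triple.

Compute a² + b² = 273² + 136² = 74529 + 18496 = 93025
Compute c² = 305² = 93025
Since 93025 = 93025, confirmed.

Yes, it is a Pythagorean triple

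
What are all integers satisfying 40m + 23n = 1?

Step 1: Compute gcd(40, 23) = 1.
Since 1 divides 1, solutions exist.

Step 2: Find a particular solution using extended Euclidean algorithm.
We get m₀ = -4, n₀ = 7.
Check: 40*-4 + 23*7 = 1 = 1 ✓

Step 3: Write the general solution.
m = -4 + (23/1)t = -4 + 23t
n = 7 - (40/1)t = 7 - 40t
for any integer t.

m = -4 + 23t, n = 7 - 40t for integer t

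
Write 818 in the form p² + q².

We need to find integers p, q > 0 such that p² + q² = 818.
Trying p = 17: q² = 818 - 17² = 818 - 289 = 529
q = 23
Check: 17² + 23² = 289 + 529 = 818 ✓

818 = 17² + 23²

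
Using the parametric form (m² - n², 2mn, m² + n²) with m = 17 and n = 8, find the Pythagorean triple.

a = m² - n² = 289 - 64 = 225
b = 2mn = 2·17·8 = 272
c = m² + n² = 289 + 64 = 353
Verify: 225² + 272² = 50625 + 73984 = 124609 = 353² ✓

(225, 272, 353)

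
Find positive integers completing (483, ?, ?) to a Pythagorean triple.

We need the other leg and hypotenuse such that 483² + x² = c².
Take x = 44, c = 485: 483² + 44² = 233289 + 1936 = 235225 = 485² ✓
Triple: (483, 44, 485)

(483, 44, 485)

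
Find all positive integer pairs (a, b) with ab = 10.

The positive divisors of 10 are: 1, 2, 5, 10.
Each divisor d gives the pair (d, 10/d):
(1, 10), (2, 5), (5, 2), (10, 1)

(1, 10), (2, 5), (5, 2), (10, 1)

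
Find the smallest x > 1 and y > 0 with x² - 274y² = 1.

We seek the smallest positive integers (x, y) with x² - 274y² = 1, i.e., x² = 274y² + 1.
Try successive y values:
y = 1: x² = 274·1² + 1 = 275, not a perfect square
y = 2: x² = 274·2² + 1 = 1097, not a perfect square
y = 3: x² = 274·3² + 1 = 2467, not a perfect square
... continuing the search (or via continued fractions) ...
y = 239190: x² = 274·239190² + 1 = 15676048571401, x = 3959299 ✓

Verify: 3959299² - 274·239190² = 15676048571401 - 15676048571400 = 1 ✓

x = 3959299, y = 239190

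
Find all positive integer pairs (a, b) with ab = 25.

The positive divisors of 25 are: 1, 5, 25.
Each divisor d gives the pair (d, 25/d):
(1, 25), (5, 5), (25, 1)

(1, 25), (5, 5), (25, 1)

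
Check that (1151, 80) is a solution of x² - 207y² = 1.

Compute x² = 1151² = 1324801
Compute 207y² = 207·80² = 207·6400 = 1324800
x² - 207y² = 1324801 - 1324800 = 1
Since this equals 1, (1151, 80) is a solution.

Yes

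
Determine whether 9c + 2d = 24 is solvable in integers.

Step 1: Compute gcd(9, 2).
gcd(9, 2) = 1

Step 2: Check divisibility.
Does 1 divide 24? 24 = 1 x 24, so yes.

By the theorem on linear Diophantine equations, 9c + 2d = 24 has integer solutions if and only if gcd(9, 2) divides 24. Since 1 | 24, solutions exist.

Yes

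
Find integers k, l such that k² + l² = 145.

We need to find integers k, l > 0 such that k² + l² = 145.
Trying k = 1: l² = 145 - 1² = 145 - 1 = 144
l = 12
Check: 1² + 12² = 1 + 144 = 145 ✓

145 = 1² + 12²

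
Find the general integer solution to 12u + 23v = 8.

Step 1: Compute gcd(12, 23) = 1.
Since 1 divides 8, solutions exist.

Step 2: Find a particular solution using extended Euclidean algorithm.
We get u₀ = 16, v₀ = -8.
Check: 12*16 + 23*-8 = 8 = 8 ✓

Step 3: Write the general solution.
u = 16 + (23/1)t = 16 + 23t
v = -8 - (12/1)t = -8 - 12t
for any integer t.

u = 16 + 23t, v = -8 - 12t for integer t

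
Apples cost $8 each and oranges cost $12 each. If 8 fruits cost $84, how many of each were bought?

Let a = apples, o = oranges.
a + o = 8
8a + 12o = 84
Substitute o = 8 - a:
8a + 12(8 - a) = 84
(8 - 12)a = 84 - 96
-4a = -12
a = 3, o = 8 - 3 = 5

Apples: 3, Oranges: 5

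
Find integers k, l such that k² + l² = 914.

We need to find integers k, l > 0 such that k² + l² = 914.
Trying k = 17: l² = 914 - 17² = 914 - 289 = 625
l = 25
Check: 17² + 25² = 289 + 625 = 914 ✓

914 = 17² + 25²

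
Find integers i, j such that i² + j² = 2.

We need to find integers i, j > 0 such that i² + j² = 2.
Trying i = 1: j² = 2 - 1² = 2 - 1 = 1
j = 1
Check: 1² + 1² = 1 + 1 = 2 ✓

2 = 1² + 1²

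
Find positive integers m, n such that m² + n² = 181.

Search for m with 181 - m² a perfect square.
m = 9: 181 - 9² = 181 - 81 = 100 = 10² ✓
So m = 9, n = 10.

m = 9, n = 10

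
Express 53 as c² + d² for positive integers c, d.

We need to find integers c, d > 0 such that c² + d² = 53.
Trying c = 2: d² = 53 - 2² = 53 - 4 = 49
d = 7
Check: 2² + 7² = 4 + 49 = 53 ✓

53 = 2² + 7²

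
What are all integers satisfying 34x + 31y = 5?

Step 1: Compute gcd(34, 31) = 1.
Since 1 divides 5, solutions exist.

Step 2: Find a particular solution using extended Euclidean algorithm.
We get x₀ = -50, y₀ = 55.
Check: 34*-50 + 31*55 = 5 = 5 ✓

Step 3: Write the general solution.
x = -50 + (31/1)t = -50 + 31t
y = 55 - (34/1)t = 55 - 34t
for any integer t.

x = -50 + 31t, y = 55 - 34t for integer t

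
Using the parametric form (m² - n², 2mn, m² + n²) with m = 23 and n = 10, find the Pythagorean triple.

a = m² - n² = 23² - 10² = 529 - 100 = 429
b = 2mn = 2·23·10 = 460
c = m² + n² = 529 + 100 = 629
Verify: 429² + 460² = 184041 + 211600 = 395641 = 629² ✓

(429, 460, 629)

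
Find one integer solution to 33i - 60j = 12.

Step 1: Check solvability.
gcd(33, 60) = 3
Since 3 divides 12, solutions exist.

Step 2: Apply extended Euclidean algorithm to find gcd.
We find integers such that 33*x0 + 60*y0 = 3

Step 3: Scale the particular solution.
Multiply by 12/3 = 4:
i = -36, j = -20

Step 4: Verify.
33*(-36) - 60*(-20) = 12 = 12 ✓

i = -36, j = -20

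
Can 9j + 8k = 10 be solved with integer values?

Step 1: Compute gcd(9, 8).
gcd(9, 8) = 1

Step 2: Check divisibility.
Does 1 divide 10? 10 = 1 x 10, so yes.

By the theorem on linear Diophantine equations, 9j + 8k = 10 has integer solutions if and only if gcd(9, 8) divides 10. Since 1 | 10, solutions exist.

Yes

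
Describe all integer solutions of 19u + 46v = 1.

Step 1: Compute gcd(19, 46) = 1.
Since 1 divides 1, solutions exist.

Step 2: Find a particular solution using extended Euclidean algorithm.
We get u₀ = 17, v₀ = -7.
Check: 19*17 + 46*-7 = 1 = 1 ✓

Step 3: Write the general solution.
u = 17 + (46/1)t = 17 + 46t
v = -7 - (19/1)t = -7 - 19t
for any integer t.

u = 17 + 46t, v = -7 - 19t for integer t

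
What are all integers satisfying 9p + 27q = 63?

Step 1: Compute gcd(9, 27) = 9.
Since 9 divides 63, solutions exist.

Step 2: Find a particular solution using extended Euclidean algorithm.
We get p₀ = 7, q₀ = 0.
Check: 9*7 + 27*0 = 63 = 63 ✓

Step 3: Write the general solution.
p = 7 + (27/9)t = 7 + 3t
q = 0 - (9/9)t = 0 - 1t
for any integer t.

p = 7 + 3t, q = 0 - 1t for integer t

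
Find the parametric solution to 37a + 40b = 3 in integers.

Step 1: Compute gcd(37, 40) = 1.
Since 1 divides 3, solutions exist.

Step 2: Find a particular solution using extended Euclidean algorithm.
We get a₀ = 39, b₀ = -36.
Check: 37*39 + 40*-36 = 3 = 3 ✓

Step 3: Write the general solution.
a = 39 + (40/1)t = 39 + 40t
b = -36 - (37/1)t = -36 - 37t
for any integer t.

a = 39 + 40t, b = -36 - 37t for integer t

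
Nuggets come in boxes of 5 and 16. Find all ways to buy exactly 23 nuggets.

We need non-negative integers (x, y) with 5x + 16y = 23.
For each x in 0..4, check if 23 - 5x is a non-negative multiple of 16.
No x yields an integer y ≥ 0.

No solution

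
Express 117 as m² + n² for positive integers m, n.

We need to find integers m, n > 0 such that m² + n² = 117.
Trying m = 6: n² = 117 - 6² = 117 - 36 = 81
n = 9
Check: 6² + 9² = 36 + 81 = 117 ✓

117 = 6² + 9²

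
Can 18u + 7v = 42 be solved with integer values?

Step 1: Compute gcd(18, 7).
gcd(18, 7) = 1

Step 2: Check divisibility.
Does 1 divide 42? 42 = 1 x 42, so yes.

By the theorem on linear Diophantine equations, 18u + 7v = 42 has integer solutions if and only if gcd(18, 7) divides 42. Since 1 | 42, solutions exist.

Yes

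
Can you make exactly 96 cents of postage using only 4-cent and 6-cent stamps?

We need non-negative x, y with 4x + 6y = 96.
gcd(4, 6) = 2 divides 96, so integer solutions exist.
Search for a non-negative one: x = 0 gives 6y = 96 - 0 = 96, so y = 16.
Check: 4·0 + 6·16 = 96 ✓

Yes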